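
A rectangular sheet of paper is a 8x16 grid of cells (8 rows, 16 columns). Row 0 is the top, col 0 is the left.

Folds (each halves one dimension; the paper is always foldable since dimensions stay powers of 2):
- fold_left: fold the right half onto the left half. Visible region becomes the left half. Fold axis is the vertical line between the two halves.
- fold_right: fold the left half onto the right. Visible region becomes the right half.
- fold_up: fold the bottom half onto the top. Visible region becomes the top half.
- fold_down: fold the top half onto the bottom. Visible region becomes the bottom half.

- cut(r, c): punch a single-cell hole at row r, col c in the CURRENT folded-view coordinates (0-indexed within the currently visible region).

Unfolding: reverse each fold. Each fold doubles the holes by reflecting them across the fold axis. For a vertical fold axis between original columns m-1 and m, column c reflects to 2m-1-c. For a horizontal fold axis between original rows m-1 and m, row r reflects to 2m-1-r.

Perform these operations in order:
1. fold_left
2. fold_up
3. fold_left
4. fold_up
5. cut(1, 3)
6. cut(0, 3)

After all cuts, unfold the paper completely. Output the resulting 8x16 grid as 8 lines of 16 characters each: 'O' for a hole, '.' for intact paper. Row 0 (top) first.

Op 1 fold_left: fold axis v@8; visible region now rows[0,8) x cols[0,8) = 8x8
Op 2 fold_up: fold axis h@4; visible region now rows[0,4) x cols[0,8) = 4x8
Op 3 fold_left: fold axis v@4; visible region now rows[0,4) x cols[0,4) = 4x4
Op 4 fold_up: fold axis h@2; visible region now rows[0,2) x cols[0,4) = 2x4
Op 5 cut(1, 3): punch at orig (1,3); cuts so far [(1, 3)]; region rows[0,2) x cols[0,4) = 2x4
Op 6 cut(0, 3): punch at orig (0,3); cuts so far [(0, 3), (1, 3)]; region rows[0,2) x cols[0,4) = 2x4
Unfold 1 (reflect across h@2): 4 holes -> [(0, 3), (1, 3), (2, 3), (3, 3)]
Unfold 2 (reflect across v@4): 8 holes -> [(0, 3), (0, 4), (1, 3), (1, 4), (2, 3), (2, 4), (3, 3), (3, 4)]
Unfold 3 (reflect across h@4): 16 holes -> [(0, 3), (0, 4), (1, 3), (1, 4), (2, 3), (2, 4), (3, 3), (3, 4), (4, 3), (4, 4), (5, 3), (5, 4), (6, 3), (6, 4), (7, 3), (7, 4)]
Unfold 4 (reflect across v@8): 32 holes -> [(0, 3), (0, 4), (0, 11), (0, 12), (1, 3), (1, 4), (1, 11), (1, 12), (2, 3), (2, 4), (2, 11), (2, 12), (3, 3), (3, 4), (3, 11), (3, 12), (4, 3), (4, 4), (4, 11), (4, 12), (5, 3), (5, 4), (5, 11), (5, 12), (6, 3), (6, 4), (6, 11), (6, 12), (7, 3), (7, 4), (7, 11), (7, 12)]

Answer: ...OO......OO...
...OO......OO...
...OO......OO...
...OO......OO...
...OO......OO...
...OO......OO...
...OO......OO...
...OO......OO...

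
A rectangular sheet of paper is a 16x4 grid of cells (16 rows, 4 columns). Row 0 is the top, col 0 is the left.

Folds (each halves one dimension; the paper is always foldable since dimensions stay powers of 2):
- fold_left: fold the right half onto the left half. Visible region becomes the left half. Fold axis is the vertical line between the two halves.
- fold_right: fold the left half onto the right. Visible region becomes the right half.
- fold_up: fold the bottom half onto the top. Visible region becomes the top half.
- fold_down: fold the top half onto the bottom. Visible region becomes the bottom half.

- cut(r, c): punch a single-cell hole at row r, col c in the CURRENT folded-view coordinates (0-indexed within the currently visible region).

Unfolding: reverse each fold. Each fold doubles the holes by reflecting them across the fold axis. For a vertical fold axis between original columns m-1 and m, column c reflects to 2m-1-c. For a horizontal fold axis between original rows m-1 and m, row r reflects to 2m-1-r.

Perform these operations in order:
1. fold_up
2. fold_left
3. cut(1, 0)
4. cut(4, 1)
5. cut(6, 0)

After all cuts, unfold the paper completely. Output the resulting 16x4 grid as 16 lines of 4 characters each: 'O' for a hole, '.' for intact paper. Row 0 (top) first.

Op 1 fold_up: fold axis h@8; visible region now rows[0,8) x cols[0,4) = 8x4
Op 2 fold_left: fold axis v@2; visible region now rows[0,8) x cols[0,2) = 8x2
Op 3 cut(1, 0): punch at orig (1,0); cuts so far [(1, 0)]; region rows[0,8) x cols[0,2) = 8x2
Op 4 cut(4, 1): punch at orig (4,1); cuts so far [(1, 0), (4, 1)]; region rows[0,8) x cols[0,2) = 8x2
Op 5 cut(6, 0): punch at orig (6,0); cuts so far [(1, 0), (4, 1), (6, 0)]; region rows[0,8) x cols[0,2) = 8x2
Unfold 1 (reflect across v@2): 6 holes -> [(1, 0), (1, 3), (4, 1), (4, 2), (6, 0), (6, 3)]
Unfold 2 (reflect across h@8): 12 holes -> [(1, 0), (1, 3), (4, 1), (4, 2), (6, 0), (6, 3), (9, 0), (9, 3), (11, 1), (11, 2), (14, 0), (14, 3)]

Answer: ....
O..O
....
....
.OO.
....
O..O
....
....
O..O
....
.OO.
....
....
O..O
....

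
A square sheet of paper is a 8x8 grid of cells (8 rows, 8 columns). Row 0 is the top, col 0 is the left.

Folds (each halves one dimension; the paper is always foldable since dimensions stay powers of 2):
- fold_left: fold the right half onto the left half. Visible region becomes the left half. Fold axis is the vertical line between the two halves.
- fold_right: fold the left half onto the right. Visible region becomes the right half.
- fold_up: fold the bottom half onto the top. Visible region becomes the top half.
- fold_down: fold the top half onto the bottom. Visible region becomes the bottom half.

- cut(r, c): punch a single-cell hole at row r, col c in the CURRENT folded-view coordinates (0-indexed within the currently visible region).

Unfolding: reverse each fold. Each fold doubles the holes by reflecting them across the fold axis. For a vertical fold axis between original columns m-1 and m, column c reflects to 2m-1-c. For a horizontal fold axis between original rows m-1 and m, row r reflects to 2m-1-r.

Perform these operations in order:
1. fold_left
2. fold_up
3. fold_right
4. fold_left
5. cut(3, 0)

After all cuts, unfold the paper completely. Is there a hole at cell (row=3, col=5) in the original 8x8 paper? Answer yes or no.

Op 1 fold_left: fold axis v@4; visible region now rows[0,8) x cols[0,4) = 8x4
Op 2 fold_up: fold axis h@4; visible region now rows[0,4) x cols[0,4) = 4x4
Op 3 fold_right: fold axis v@2; visible region now rows[0,4) x cols[2,4) = 4x2
Op 4 fold_left: fold axis v@3; visible region now rows[0,4) x cols[2,3) = 4x1
Op 5 cut(3, 0): punch at orig (3,2); cuts so far [(3, 2)]; region rows[0,4) x cols[2,3) = 4x1
Unfold 1 (reflect across v@3): 2 holes -> [(3, 2), (3, 3)]
Unfold 2 (reflect across v@2): 4 holes -> [(3, 0), (3, 1), (3, 2), (3, 3)]
Unfold 3 (reflect across h@4): 8 holes -> [(3, 0), (3, 1), (3, 2), (3, 3), (4, 0), (4, 1), (4, 2), (4, 3)]
Unfold 4 (reflect across v@4): 16 holes -> [(3, 0), (3, 1), (3, 2), (3, 3), (3, 4), (3, 5), (3, 6), (3, 7), (4, 0), (4, 1), (4, 2), (4, 3), (4, 4), (4, 5), (4, 6), (4, 7)]
Holes: [(3, 0), (3, 1), (3, 2), (3, 3), (3, 4), (3, 5), (3, 6), (3, 7), (4, 0), (4, 1), (4, 2), (4, 3), (4, 4), (4, 5), (4, 6), (4, 7)]

Answer: yes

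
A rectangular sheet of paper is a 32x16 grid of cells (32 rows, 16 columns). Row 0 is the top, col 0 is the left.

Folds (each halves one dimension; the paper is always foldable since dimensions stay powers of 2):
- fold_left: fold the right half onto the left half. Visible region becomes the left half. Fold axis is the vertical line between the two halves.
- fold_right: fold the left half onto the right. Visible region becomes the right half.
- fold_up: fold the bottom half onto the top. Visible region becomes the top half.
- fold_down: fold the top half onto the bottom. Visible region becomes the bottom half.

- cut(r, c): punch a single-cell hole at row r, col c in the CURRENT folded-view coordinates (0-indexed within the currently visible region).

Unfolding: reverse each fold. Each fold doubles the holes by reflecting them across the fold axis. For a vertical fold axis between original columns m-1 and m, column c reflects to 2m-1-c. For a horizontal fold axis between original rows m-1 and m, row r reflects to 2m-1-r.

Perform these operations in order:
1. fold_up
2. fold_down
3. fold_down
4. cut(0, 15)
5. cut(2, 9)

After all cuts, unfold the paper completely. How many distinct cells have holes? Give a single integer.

Answer: 16

Derivation:
Op 1 fold_up: fold axis h@16; visible region now rows[0,16) x cols[0,16) = 16x16
Op 2 fold_down: fold axis h@8; visible region now rows[8,16) x cols[0,16) = 8x16
Op 3 fold_down: fold axis h@12; visible region now rows[12,16) x cols[0,16) = 4x16
Op 4 cut(0, 15): punch at orig (12,15); cuts so far [(12, 15)]; region rows[12,16) x cols[0,16) = 4x16
Op 5 cut(2, 9): punch at orig (14,9); cuts so far [(12, 15), (14, 9)]; region rows[12,16) x cols[0,16) = 4x16
Unfold 1 (reflect across h@12): 4 holes -> [(9, 9), (11, 15), (12, 15), (14, 9)]
Unfold 2 (reflect across h@8): 8 holes -> [(1, 9), (3, 15), (4, 15), (6, 9), (9, 9), (11, 15), (12, 15), (14, 9)]
Unfold 3 (reflect across h@16): 16 holes -> [(1, 9), (3, 15), (4, 15), (6, 9), (9, 9), (11, 15), (12, 15), (14, 9), (17, 9), (19, 15), (20, 15), (22, 9), (25, 9), (27, 15), (28, 15), (30, 9)]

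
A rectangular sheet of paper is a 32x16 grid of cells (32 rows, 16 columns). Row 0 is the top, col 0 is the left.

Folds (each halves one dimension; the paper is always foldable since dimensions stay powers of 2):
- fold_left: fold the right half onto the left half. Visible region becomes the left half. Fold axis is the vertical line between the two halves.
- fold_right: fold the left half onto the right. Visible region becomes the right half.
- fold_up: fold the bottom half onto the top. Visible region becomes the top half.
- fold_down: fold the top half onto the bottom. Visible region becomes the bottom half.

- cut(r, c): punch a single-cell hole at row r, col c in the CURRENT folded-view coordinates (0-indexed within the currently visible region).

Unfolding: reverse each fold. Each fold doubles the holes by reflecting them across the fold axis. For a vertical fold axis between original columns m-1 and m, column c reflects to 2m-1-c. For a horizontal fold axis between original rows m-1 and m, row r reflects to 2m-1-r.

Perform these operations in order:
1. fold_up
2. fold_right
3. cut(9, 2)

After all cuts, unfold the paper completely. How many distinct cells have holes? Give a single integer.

Answer: 4

Derivation:
Op 1 fold_up: fold axis h@16; visible region now rows[0,16) x cols[0,16) = 16x16
Op 2 fold_right: fold axis v@8; visible region now rows[0,16) x cols[8,16) = 16x8
Op 3 cut(9, 2): punch at orig (9,10); cuts so far [(9, 10)]; region rows[0,16) x cols[8,16) = 16x8
Unfold 1 (reflect across v@8): 2 holes -> [(9, 5), (9, 10)]
Unfold 2 (reflect across h@16): 4 holes -> [(9, 5), (9, 10), (22, 5), (22, 10)]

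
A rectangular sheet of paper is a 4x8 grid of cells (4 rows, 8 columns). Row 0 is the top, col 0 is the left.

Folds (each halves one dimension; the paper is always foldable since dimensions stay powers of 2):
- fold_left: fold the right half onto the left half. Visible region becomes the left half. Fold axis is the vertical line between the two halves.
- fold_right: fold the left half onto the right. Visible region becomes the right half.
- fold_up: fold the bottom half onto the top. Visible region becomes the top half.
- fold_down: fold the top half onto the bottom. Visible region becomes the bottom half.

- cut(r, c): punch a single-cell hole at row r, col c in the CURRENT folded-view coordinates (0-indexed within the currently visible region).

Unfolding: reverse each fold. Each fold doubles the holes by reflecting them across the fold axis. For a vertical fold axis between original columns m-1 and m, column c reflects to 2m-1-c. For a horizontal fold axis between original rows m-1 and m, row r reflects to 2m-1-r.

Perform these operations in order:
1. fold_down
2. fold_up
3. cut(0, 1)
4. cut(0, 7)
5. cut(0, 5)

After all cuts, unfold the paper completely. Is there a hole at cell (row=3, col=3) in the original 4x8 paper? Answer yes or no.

Answer: no

Derivation:
Op 1 fold_down: fold axis h@2; visible region now rows[2,4) x cols[0,8) = 2x8
Op 2 fold_up: fold axis h@3; visible region now rows[2,3) x cols[0,8) = 1x8
Op 3 cut(0, 1): punch at orig (2,1); cuts so far [(2, 1)]; region rows[2,3) x cols[0,8) = 1x8
Op 4 cut(0, 7): punch at orig (2,7); cuts so far [(2, 1), (2, 7)]; region rows[2,3) x cols[0,8) = 1x8
Op 5 cut(0, 5): punch at orig (2,5); cuts so far [(2, 1), (2, 5), (2, 7)]; region rows[2,3) x cols[0,8) = 1x8
Unfold 1 (reflect across h@3): 6 holes -> [(2, 1), (2, 5), (2, 7), (3, 1), (3, 5), (3, 7)]
Unfold 2 (reflect across h@2): 12 holes -> [(0, 1), (0, 5), (0, 7), (1, 1), (1, 5), (1, 7), (2, 1), (2, 5), (2, 7), (3, 1), (3, 5), (3, 7)]
Holes: [(0, 1), (0, 5), (0, 7), (1, 1), (1, 5), (1, 7), (2, 1), (2, 5), (2, 7), (3, 1), (3, 5), (3, 7)]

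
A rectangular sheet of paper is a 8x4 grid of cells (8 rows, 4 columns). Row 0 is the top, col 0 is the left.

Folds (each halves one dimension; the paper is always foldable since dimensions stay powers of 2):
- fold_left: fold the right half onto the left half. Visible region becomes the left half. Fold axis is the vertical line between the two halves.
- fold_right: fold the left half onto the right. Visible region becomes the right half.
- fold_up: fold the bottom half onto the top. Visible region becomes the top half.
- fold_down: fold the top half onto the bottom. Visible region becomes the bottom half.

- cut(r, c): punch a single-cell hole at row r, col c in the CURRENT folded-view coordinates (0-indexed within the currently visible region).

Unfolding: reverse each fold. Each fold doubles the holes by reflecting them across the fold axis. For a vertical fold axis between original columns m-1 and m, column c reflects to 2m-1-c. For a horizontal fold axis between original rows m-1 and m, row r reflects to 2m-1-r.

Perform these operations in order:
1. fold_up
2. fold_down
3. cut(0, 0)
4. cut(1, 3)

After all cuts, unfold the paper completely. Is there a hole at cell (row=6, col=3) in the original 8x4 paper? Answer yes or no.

Op 1 fold_up: fold axis h@4; visible region now rows[0,4) x cols[0,4) = 4x4
Op 2 fold_down: fold axis h@2; visible region now rows[2,4) x cols[0,4) = 2x4
Op 3 cut(0, 0): punch at orig (2,0); cuts so far [(2, 0)]; region rows[2,4) x cols[0,4) = 2x4
Op 4 cut(1, 3): punch at orig (3,3); cuts so far [(2, 0), (3, 3)]; region rows[2,4) x cols[0,4) = 2x4
Unfold 1 (reflect across h@2): 4 holes -> [(0, 3), (1, 0), (2, 0), (3, 3)]
Unfold 2 (reflect across h@4): 8 holes -> [(0, 3), (1, 0), (2, 0), (3, 3), (4, 3), (5, 0), (6, 0), (7, 3)]
Holes: [(0, 3), (1, 0), (2, 0), (3, 3), (4, 3), (5, 0), (6, 0), (7, 3)]

Answer: no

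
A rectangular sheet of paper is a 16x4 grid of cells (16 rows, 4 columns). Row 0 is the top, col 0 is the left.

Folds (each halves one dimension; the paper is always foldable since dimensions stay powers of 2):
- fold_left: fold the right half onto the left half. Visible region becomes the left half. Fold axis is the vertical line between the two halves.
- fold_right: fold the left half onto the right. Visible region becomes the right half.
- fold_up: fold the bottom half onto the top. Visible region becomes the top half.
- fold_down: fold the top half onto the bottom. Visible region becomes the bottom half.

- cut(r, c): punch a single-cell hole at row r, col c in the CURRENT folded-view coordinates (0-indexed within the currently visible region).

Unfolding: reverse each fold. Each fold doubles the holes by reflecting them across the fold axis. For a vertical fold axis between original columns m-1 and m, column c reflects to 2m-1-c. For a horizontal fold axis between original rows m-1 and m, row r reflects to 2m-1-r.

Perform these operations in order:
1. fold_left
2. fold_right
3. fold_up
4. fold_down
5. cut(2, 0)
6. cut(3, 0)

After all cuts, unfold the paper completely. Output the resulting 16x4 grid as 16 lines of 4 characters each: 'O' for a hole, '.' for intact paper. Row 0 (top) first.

Op 1 fold_left: fold axis v@2; visible region now rows[0,16) x cols[0,2) = 16x2
Op 2 fold_right: fold axis v@1; visible region now rows[0,16) x cols[1,2) = 16x1
Op 3 fold_up: fold axis h@8; visible region now rows[0,8) x cols[1,2) = 8x1
Op 4 fold_down: fold axis h@4; visible region now rows[4,8) x cols[1,2) = 4x1
Op 5 cut(2, 0): punch at orig (6,1); cuts so far [(6, 1)]; region rows[4,8) x cols[1,2) = 4x1
Op 6 cut(3, 0): punch at orig (7,1); cuts so far [(6, 1), (7, 1)]; region rows[4,8) x cols[1,2) = 4x1
Unfold 1 (reflect across h@4): 4 holes -> [(0, 1), (1, 1), (6, 1), (7, 1)]
Unfold 2 (reflect across h@8): 8 holes -> [(0, 1), (1, 1), (6, 1), (7, 1), (8, 1), (9, 1), (14, 1), (15, 1)]
Unfold 3 (reflect across v@1): 16 holes -> [(0, 0), (0, 1), (1, 0), (1, 1), (6, 0), (6, 1), (7, 0), (7, 1), (8, 0), (8, 1), (9, 0), (9, 1), (14, 0), (14, 1), (15, 0), (15, 1)]
Unfold 4 (reflect across v@2): 32 holes -> [(0, 0), (0, 1), (0, 2), (0, 3), (1, 0), (1, 1), (1, 2), (1, 3), (6, 0), (6, 1), (6, 2), (6, 3), (7, 0), (7, 1), (7, 2), (7, 3), (8, 0), (8, 1), (8, 2), (8, 3), (9, 0), (9, 1), (9, 2), (9, 3), (14, 0), (14, 1), (14, 2), (14, 3), (15, 0), (15, 1), (15, 2), (15, 3)]

Answer: OOOO
OOOO
....
....
....
....
OOOO
OOOO
OOOO
OOOO
....
....
....
....
OOOO
OOOO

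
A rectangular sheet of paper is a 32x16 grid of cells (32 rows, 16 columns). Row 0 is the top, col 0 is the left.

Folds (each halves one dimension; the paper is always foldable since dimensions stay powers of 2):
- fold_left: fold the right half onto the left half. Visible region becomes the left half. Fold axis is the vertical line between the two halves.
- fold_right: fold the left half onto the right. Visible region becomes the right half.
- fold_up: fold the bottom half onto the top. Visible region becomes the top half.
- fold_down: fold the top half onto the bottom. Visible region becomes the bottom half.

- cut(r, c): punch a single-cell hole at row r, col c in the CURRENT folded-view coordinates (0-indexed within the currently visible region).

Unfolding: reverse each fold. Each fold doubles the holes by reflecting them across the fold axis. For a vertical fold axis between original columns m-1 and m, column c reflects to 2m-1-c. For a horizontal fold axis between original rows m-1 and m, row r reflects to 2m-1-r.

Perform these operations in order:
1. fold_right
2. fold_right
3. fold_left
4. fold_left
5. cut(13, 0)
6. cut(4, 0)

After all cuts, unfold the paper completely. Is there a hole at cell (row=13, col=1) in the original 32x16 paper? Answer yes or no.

Op 1 fold_right: fold axis v@8; visible region now rows[0,32) x cols[8,16) = 32x8
Op 2 fold_right: fold axis v@12; visible region now rows[0,32) x cols[12,16) = 32x4
Op 3 fold_left: fold axis v@14; visible region now rows[0,32) x cols[12,14) = 32x2
Op 4 fold_left: fold axis v@13; visible region now rows[0,32) x cols[12,13) = 32x1
Op 5 cut(13, 0): punch at orig (13,12); cuts so far [(13, 12)]; region rows[0,32) x cols[12,13) = 32x1
Op 6 cut(4, 0): punch at orig (4,12); cuts so far [(4, 12), (13, 12)]; region rows[0,32) x cols[12,13) = 32x1
Unfold 1 (reflect across v@13): 4 holes -> [(4, 12), (4, 13), (13, 12), (13, 13)]
Unfold 2 (reflect across v@14): 8 holes -> [(4, 12), (4, 13), (4, 14), (4, 15), (13, 12), (13, 13), (13, 14), (13, 15)]
Unfold 3 (reflect across v@12): 16 holes -> [(4, 8), (4, 9), (4, 10), (4, 11), (4, 12), (4, 13), (4, 14), (4, 15), (13, 8), (13, 9), (13, 10), (13, 11), (13, 12), (13, 13), (13, 14), (13, 15)]
Unfold 4 (reflect across v@8): 32 holes -> [(4, 0), (4, 1), (4, 2), (4, 3), (4, 4), (4, 5), (4, 6), (4, 7), (4, 8), (4, 9), (4, 10), (4, 11), (4, 12), (4, 13), (4, 14), (4, 15), (13, 0), (13, 1), (13, 2), (13, 3), (13, 4), (13, 5), (13, 6), (13, 7), (13, 8), (13, 9), (13, 10), (13, 11), (13, 12), (13, 13), (13, 14), (13, 15)]
Holes: [(4, 0), (4, 1), (4, 2), (4, 3), (4, 4), (4, 5), (4, 6), (4, 7), (4, 8), (4, 9), (4, 10), (4, 11), (4, 12), (4, 13), (4, 14), (4, 15), (13, 0), (13, 1), (13, 2), (13, 3), (13, 4), (13, 5), (13, 6), (13, 7), (13, 8), (13, 9), (13, 10), (13, 11), (13, 12), (13, 13), (13, 14), (13, 15)]

Answer: yes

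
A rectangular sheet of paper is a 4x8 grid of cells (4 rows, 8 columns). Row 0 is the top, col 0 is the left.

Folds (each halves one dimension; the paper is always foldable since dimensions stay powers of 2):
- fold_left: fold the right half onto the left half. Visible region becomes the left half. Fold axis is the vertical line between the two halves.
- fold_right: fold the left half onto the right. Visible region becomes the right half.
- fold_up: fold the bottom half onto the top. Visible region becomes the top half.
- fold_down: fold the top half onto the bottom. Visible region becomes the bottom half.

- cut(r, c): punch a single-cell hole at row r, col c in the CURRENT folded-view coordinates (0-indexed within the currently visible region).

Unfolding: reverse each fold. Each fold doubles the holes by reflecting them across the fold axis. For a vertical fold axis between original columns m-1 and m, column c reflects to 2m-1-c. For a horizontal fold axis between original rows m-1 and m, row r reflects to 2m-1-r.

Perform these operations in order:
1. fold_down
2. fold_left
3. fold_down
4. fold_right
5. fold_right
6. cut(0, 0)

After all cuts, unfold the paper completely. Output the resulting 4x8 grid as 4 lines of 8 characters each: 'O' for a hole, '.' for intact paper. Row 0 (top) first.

Op 1 fold_down: fold axis h@2; visible region now rows[2,4) x cols[0,8) = 2x8
Op 2 fold_left: fold axis v@4; visible region now rows[2,4) x cols[0,4) = 2x4
Op 3 fold_down: fold axis h@3; visible region now rows[3,4) x cols[0,4) = 1x4
Op 4 fold_right: fold axis v@2; visible region now rows[3,4) x cols[2,4) = 1x2
Op 5 fold_right: fold axis v@3; visible region now rows[3,4) x cols[3,4) = 1x1
Op 6 cut(0, 0): punch at orig (3,3); cuts so far [(3, 3)]; region rows[3,4) x cols[3,4) = 1x1
Unfold 1 (reflect across v@3): 2 holes -> [(3, 2), (3, 3)]
Unfold 2 (reflect across v@2): 4 holes -> [(3, 0), (3, 1), (3, 2), (3, 3)]
Unfold 3 (reflect across h@3): 8 holes -> [(2, 0), (2, 1), (2, 2), (2, 3), (3, 0), (3, 1), (3, 2), (3, 3)]
Unfold 4 (reflect across v@4): 16 holes -> [(2, 0), (2, 1), (2, 2), (2, 3), (2, 4), (2, 5), (2, 6), (2, 7), (3, 0), (3, 1), (3, 2), (3, 3), (3, 4), (3, 5), (3, 6), (3, 7)]
Unfold 5 (reflect across h@2): 32 holes -> [(0, 0), (0, 1), (0, 2), (0, 3), (0, 4), (0, 5), (0, 6), (0, 7), (1, 0), (1, 1), (1, 2), (1, 3), (1, 4), (1, 5), (1, 6), (1, 7), (2, 0), (2, 1), (2, 2), (2, 3), (2, 4), (2, 5), (2, 6), (2, 7), (3, 0), (3, 1), (3, 2), (3, 3), (3, 4), (3, 5), (3, 6), (3, 7)]

Answer: OOOOOOOO
OOOOOOOO
OOOOOOOO
OOOOOOOO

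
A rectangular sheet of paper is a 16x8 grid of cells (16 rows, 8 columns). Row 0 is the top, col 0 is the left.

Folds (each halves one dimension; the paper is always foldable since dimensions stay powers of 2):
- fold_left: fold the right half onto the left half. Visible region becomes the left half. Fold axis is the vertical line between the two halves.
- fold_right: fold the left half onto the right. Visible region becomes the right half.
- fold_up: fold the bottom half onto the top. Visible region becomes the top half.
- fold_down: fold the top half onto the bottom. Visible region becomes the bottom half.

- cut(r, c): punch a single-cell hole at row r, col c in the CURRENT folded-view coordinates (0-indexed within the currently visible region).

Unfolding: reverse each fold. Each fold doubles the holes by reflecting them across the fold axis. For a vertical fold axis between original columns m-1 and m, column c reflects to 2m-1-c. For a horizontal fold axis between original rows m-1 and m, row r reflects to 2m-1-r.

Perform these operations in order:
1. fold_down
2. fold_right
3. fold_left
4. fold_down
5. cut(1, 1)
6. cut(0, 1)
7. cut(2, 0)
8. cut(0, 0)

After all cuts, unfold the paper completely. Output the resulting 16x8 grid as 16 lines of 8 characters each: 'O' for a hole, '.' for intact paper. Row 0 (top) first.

Op 1 fold_down: fold axis h@8; visible region now rows[8,16) x cols[0,8) = 8x8
Op 2 fold_right: fold axis v@4; visible region now rows[8,16) x cols[4,8) = 8x4
Op 3 fold_left: fold axis v@6; visible region now rows[8,16) x cols[4,6) = 8x2
Op 4 fold_down: fold axis h@12; visible region now rows[12,16) x cols[4,6) = 4x2
Op 5 cut(1, 1): punch at orig (13,5); cuts so far [(13, 5)]; region rows[12,16) x cols[4,6) = 4x2
Op 6 cut(0, 1): punch at orig (12,5); cuts so far [(12, 5), (13, 5)]; region rows[12,16) x cols[4,6) = 4x2
Op 7 cut(2, 0): punch at orig (14,4); cuts so far [(12, 5), (13, 5), (14, 4)]; region rows[12,16) x cols[4,6) = 4x2
Op 8 cut(0, 0): punch at orig (12,4); cuts so far [(12, 4), (12, 5), (13, 5), (14, 4)]; region rows[12,16) x cols[4,6) = 4x2
Unfold 1 (reflect across h@12): 8 holes -> [(9, 4), (10, 5), (11, 4), (11, 5), (12, 4), (12, 5), (13, 5), (14, 4)]
Unfold 2 (reflect across v@6): 16 holes -> [(9, 4), (9, 7), (10, 5), (10, 6), (11, 4), (11, 5), (11, 6), (11, 7), (12, 4), (12, 5), (12, 6), (12, 7), (13, 5), (13, 6), (14, 4), (14, 7)]
Unfold 3 (reflect across v@4): 32 holes -> [(9, 0), (9, 3), (9, 4), (9, 7), (10, 1), (10, 2), (10, 5), (10, 6), (11, 0), (11, 1), (11, 2), (11, 3), (11, 4), (11, 5), (11, 6), (11, 7), (12, 0), (12, 1), (12, 2), (12, 3), (12, 4), (12, 5), (12, 6), (12, 7), (13, 1), (13, 2), (13, 5), (13, 6), (14, 0), (14, 3), (14, 4), (14, 7)]
Unfold 4 (reflect across h@8): 64 holes -> [(1, 0), (1, 3), (1, 4), (1, 7), (2, 1), (2, 2), (2, 5), (2, 6), (3, 0), (3, 1), (3, 2), (3, 3), (3, 4), (3, 5), (3, 6), (3, 7), (4, 0), (4, 1), (4, 2), (4, 3), (4, 4), (4, 5), (4, 6), (4, 7), (5, 1), (5, 2), (5, 5), (5, 6), (6, 0), (6, 3), (6, 4), (6, 7), (9, 0), (9, 3), (9, 4), (9, 7), (10, 1), (10, 2), (10, 5), (10, 6), (11, 0), (11, 1), (11, 2), (11, 3), (11, 4), (11, 5), (11, 6), (11, 7), (12, 0), (12, 1), (12, 2), (12, 3), (12, 4), (12, 5), (12, 6), (12, 7), (13, 1), (13, 2), (13, 5), (13, 6), (14, 0), (14, 3), (14, 4), (14, 7)]

Answer: ........
O..OO..O
.OO..OO.
OOOOOOOO
OOOOOOOO
.OO..OO.
O..OO..O
........
........
O..OO..O
.OO..OO.
OOOOOOOO
OOOOOOOO
.OO..OO.
O..OO..O
........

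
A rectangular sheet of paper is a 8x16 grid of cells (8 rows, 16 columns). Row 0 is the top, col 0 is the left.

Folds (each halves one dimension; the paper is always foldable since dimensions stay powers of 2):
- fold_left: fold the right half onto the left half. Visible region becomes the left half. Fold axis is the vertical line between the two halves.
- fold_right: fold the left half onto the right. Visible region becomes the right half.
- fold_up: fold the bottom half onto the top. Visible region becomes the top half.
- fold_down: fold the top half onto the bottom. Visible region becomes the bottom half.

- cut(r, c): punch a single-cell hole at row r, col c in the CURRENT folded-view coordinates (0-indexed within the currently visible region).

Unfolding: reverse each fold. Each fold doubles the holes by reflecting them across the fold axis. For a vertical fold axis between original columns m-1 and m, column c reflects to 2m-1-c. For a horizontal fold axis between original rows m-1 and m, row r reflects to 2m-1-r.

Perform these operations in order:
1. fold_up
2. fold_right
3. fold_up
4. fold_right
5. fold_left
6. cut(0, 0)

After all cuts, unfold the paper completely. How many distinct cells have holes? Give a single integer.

Op 1 fold_up: fold axis h@4; visible region now rows[0,4) x cols[0,16) = 4x16
Op 2 fold_right: fold axis v@8; visible region now rows[0,4) x cols[8,16) = 4x8
Op 3 fold_up: fold axis h@2; visible region now rows[0,2) x cols[8,16) = 2x8
Op 4 fold_right: fold axis v@12; visible region now rows[0,2) x cols[12,16) = 2x4
Op 5 fold_left: fold axis v@14; visible region now rows[0,2) x cols[12,14) = 2x2
Op 6 cut(0, 0): punch at orig (0,12); cuts so far [(0, 12)]; region rows[0,2) x cols[12,14) = 2x2
Unfold 1 (reflect across v@14): 2 holes -> [(0, 12), (0, 15)]
Unfold 2 (reflect across v@12): 4 holes -> [(0, 8), (0, 11), (0, 12), (0, 15)]
Unfold 3 (reflect across h@2): 8 holes -> [(0, 8), (0, 11), (0, 12), (0, 15), (3, 8), (3, 11), (3, 12), (3, 15)]
Unfold 4 (reflect across v@8): 16 holes -> [(0, 0), (0, 3), (0, 4), (0, 7), (0, 8), (0, 11), (0, 12), (0, 15), (3, 0), (3, 3), (3, 4), (3, 7), (3, 8), (3, 11), (3, 12), (3, 15)]
Unfold 5 (reflect across h@4): 32 holes -> [(0, 0), (0, 3), (0, 4), (0, 7), (0, 8), (0, 11), (0, 12), (0, 15), (3, 0), (3, 3), (3, 4), (3, 7), (3, 8), (3, 11), (3, 12), (3, 15), (4, 0), (4, 3), (4, 4), (4, 7), (4, 8), (4, 11), (4, 12), (4, 15), (7, 0), (7, 3), (7, 4), (7, 7), (7, 8), (7, 11), (7, 12), (7, 15)]

Answer: 32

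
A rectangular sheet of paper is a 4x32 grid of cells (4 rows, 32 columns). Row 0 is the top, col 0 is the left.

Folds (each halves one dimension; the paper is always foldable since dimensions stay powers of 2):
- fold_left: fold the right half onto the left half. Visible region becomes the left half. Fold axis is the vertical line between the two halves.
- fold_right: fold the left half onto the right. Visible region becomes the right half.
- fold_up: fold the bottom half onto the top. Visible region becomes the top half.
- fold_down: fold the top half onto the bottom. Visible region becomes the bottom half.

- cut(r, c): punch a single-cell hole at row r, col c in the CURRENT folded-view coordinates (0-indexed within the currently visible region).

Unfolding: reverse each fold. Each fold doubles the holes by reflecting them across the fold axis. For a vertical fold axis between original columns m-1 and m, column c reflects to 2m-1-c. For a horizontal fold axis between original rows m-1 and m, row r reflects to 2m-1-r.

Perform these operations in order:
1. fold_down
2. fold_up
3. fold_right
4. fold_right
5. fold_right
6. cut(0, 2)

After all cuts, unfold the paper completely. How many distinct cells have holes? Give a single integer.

Answer: 32

Derivation:
Op 1 fold_down: fold axis h@2; visible region now rows[2,4) x cols[0,32) = 2x32
Op 2 fold_up: fold axis h@3; visible region now rows[2,3) x cols[0,32) = 1x32
Op 3 fold_right: fold axis v@16; visible region now rows[2,3) x cols[16,32) = 1x16
Op 4 fold_right: fold axis v@24; visible region now rows[2,3) x cols[24,32) = 1x8
Op 5 fold_right: fold axis v@28; visible region now rows[2,3) x cols[28,32) = 1x4
Op 6 cut(0, 2): punch at orig (2,30); cuts so far [(2, 30)]; region rows[2,3) x cols[28,32) = 1x4
Unfold 1 (reflect across v@28): 2 holes -> [(2, 25), (2, 30)]
Unfold 2 (reflect across v@24): 4 holes -> [(2, 17), (2, 22), (2, 25), (2, 30)]
Unfold 3 (reflect across v@16): 8 holes -> [(2, 1), (2, 6), (2, 9), (2, 14), (2, 17), (2, 22), (2, 25), (2, 30)]
Unfold 4 (reflect across h@3): 16 holes -> [(2, 1), (2, 6), (2, 9), (2, 14), (2, 17), (2, 22), (2, 25), (2, 30), (3, 1), (3, 6), (3, 9), (3, 14), (3, 17), (3, 22), (3, 25), (3, 30)]
Unfold 5 (reflect across h@2): 32 holes -> [(0, 1), (0, 6), (0, 9), (0, 14), (0, 17), (0, 22), (0, 25), (0, 30), (1, 1), (1, 6), (1, 9), (1, 14), (1, 17), (1, 22), (1, 25), (1, 30), (2, 1), (2, 6), (2, 9), (2, 14), (2, 17), (2, 22), (2, 25), (2, 30), (3, 1), (3, 6), (3, 9), (3, 14), (3, 17), (3, 22), (3, 25), (3, 30)]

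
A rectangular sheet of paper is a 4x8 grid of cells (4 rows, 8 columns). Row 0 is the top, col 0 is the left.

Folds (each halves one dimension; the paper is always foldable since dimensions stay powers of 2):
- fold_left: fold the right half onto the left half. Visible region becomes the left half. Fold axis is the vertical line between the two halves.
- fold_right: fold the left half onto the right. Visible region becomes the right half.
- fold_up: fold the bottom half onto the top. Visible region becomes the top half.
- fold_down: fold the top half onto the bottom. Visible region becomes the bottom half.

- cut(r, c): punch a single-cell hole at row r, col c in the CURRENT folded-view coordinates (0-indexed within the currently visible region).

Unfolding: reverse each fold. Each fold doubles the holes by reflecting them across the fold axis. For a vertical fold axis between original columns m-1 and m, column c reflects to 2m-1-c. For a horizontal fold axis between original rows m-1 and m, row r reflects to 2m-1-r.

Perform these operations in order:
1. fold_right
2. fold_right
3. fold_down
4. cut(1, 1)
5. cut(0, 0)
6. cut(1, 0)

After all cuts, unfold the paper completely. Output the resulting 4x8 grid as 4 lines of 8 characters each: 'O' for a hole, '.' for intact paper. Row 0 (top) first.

Op 1 fold_right: fold axis v@4; visible region now rows[0,4) x cols[4,8) = 4x4
Op 2 fold_right: fold axis v@6; visible region now rows[0,4) x cols[6,8) = 4x2
Op 3 fold_down: fold axis h@2; visible region now rows[2,4) x cols[6,8) = 2x2
Op 4 cut(1, 1): punch at orig (3,7); cuts so far [(3, 7)]; region rows[2,4) x cols[6,8) = 2x2
Op 5 cut(0, 0): punch at orig (2,6); cuts so far [(2, 6), (3, 7)]; region rows[2,4) x cols[6,8) = 2x2
Op 6 cut(1, 0): punch at orig (3,6); cuts so far [(2, 6), (3, 6), (3, 7)]; region rows[2,4) x cols[6,8) = 2x2
Unfold 1 (reflect across h@2): 6 holes -> [(0, 6), (0, 7), (1, 6), (2, 6), (3, 6), (3, 7)]
Unfold 2 (reflect across v@6): 12 holes -> [(0, 4), (0, 5), (0, 6), (0, 7), (1, 5), (1, 6), (2, 5), (2, 6), (3, 4), (3, 5), (3, 6), (3, 7)]
Unfold 3 (reflect across v@4): 24 holes -> [(0, 0), (0, 1), (0, 2), (0, 3), (0, 4), (0, 5), (0, 6), (0, 7), (1, 1), (1, 2), (1, 5), (1, 6), (2, 1), (2, 2), (2, 5), (2, 6), (3, 0), (3, 1), (3, 2), (3, 3), (3, 4), (3, 5), (3, 6), (3, 7)]

Answer: OOOOOOOO
.OO..OO.
.OO..OO.
OOOOOOOO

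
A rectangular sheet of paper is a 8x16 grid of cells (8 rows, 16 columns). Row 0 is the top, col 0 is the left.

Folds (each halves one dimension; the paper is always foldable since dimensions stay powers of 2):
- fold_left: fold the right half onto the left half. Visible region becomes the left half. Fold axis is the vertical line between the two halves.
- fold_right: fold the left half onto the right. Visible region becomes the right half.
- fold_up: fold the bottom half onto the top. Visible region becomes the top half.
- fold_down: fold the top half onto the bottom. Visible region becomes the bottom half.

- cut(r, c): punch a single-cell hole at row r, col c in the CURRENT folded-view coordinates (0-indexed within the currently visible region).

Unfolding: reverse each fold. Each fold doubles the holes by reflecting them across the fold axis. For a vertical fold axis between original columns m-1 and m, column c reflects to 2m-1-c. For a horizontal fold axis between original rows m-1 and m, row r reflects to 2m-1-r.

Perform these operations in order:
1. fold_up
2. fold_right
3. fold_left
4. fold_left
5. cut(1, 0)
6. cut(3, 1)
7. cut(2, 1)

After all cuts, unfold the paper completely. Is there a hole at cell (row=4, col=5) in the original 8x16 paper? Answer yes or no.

Answer: yes

Derivation:
Op 1 fold_up: fold axis h@4; visible region now rows[0,4) x cols[0,16) = 4x16
Op 2 fold_right: fold axis v@8; visible region now rows[0,4) x cols[8,16) = 4x8
Op 3 fold_left: fold axis v@12; visible region now rows[0,4) x cols[8,12) = 4x4
Op 4 fold_left: fold axis v@10; visible region now rows[0,4) x cols[8,10) = 4x2
Op 5 cut(1, 0): punch at orig (1,8); cuts so far [(1, 8)]; region rows[0,4) x cols[8,10) = 4x2
Op 6 cut(3, 1): punch at orig (3,9); cuts so far [(1, 8), (3, 9)]; region rows[0,4) x cols[8,10) = 4x2
Op 7 cut(2, 1): punch at orig (2,9); cuts so far [(1, 8), (2, 9), (3, 9)]; region rows[0,4) x cols[8,10) = 4x2
Unfold 1 (reflect across v@10): 6 holes -> [(1, 8), (1, 11), (2, 9), (2, 10), (3, 9), (3, 10)]
Unfold 2 (reflect across v@12): 12 holes -> [(1, 8), (1, 11), (1, 12), (1, 15), (2, 9), (2, 10), (2, 13), (2, 14), (3, 9), (3, 10), (3, 13), (3, 14)]
Unfold 3 (reflect across v@8): 24 holes -> [(1, 0), (1, 3), (1, 4), (1, 7), (1, 8), (1, 11), (1, 12), (1, 15), (2, 1), (2, 2), (2, 5), (2, 6), (2, 9), (2, 10), (2, 13), (2, 14), (3, 1), (3, 2), (3, 5), (3, 6), (3, 9), (3, 10), (3, 13), (3, 14)]
Unfold 4 (reflect across h@4): 48 holes -> [(1, 0), (1, 3), (1, 4), (1, 7), (1, 8), (1, 11), (1, 12), (1, 15), (2, 1), (2, 2), (2, 5), (2, 6), (2, 9), (2, 10), (2, 13), (2, 14), (3, 1), (3, 2), (3, 5), (3, 6), (3, 9), (3, 10), (3, 13), (3, 14), (4, 1), (4, 2), (4, 5), (4, 6), (4, 9), (4, 10), (4, 13), (4, 14), (5, 1), (5, 2), (5, 5), (5, 6), (5, 9), (5, 10), (5, 13), (5, 14), (6, 0), (6, 3), (6, 4), (6, 7), (6, 8), (6, 11), (6, 12), (6, 15)]
Holes: [(1, 0), (1, 3), (1, 4), (1, 7), (1, 8), (1, 11), (1, 12), (1, 15), (2, 1), (2, 2), (2, 5), (2, 6), (2, 9), (2, 10), (2, 13), (2, 14), (3, 1), (3, 2), (3, 5), (3, 6), (3, 9), (3, 10), (3, 13), (3, 14), (4, 1), (4, 2), (4, 5), (4, 6), (4, 9), (4, 10), (4, 13), (4, 14), (5, 1), (5, 2), (5, 5), (5, 6), (5, 9), (5, 10), (5, 13), (5, 14), (6, 0), (6, 3), (6, 4), (6, 7), (6, 8), (6, 11), (6, 12), (6, 15)]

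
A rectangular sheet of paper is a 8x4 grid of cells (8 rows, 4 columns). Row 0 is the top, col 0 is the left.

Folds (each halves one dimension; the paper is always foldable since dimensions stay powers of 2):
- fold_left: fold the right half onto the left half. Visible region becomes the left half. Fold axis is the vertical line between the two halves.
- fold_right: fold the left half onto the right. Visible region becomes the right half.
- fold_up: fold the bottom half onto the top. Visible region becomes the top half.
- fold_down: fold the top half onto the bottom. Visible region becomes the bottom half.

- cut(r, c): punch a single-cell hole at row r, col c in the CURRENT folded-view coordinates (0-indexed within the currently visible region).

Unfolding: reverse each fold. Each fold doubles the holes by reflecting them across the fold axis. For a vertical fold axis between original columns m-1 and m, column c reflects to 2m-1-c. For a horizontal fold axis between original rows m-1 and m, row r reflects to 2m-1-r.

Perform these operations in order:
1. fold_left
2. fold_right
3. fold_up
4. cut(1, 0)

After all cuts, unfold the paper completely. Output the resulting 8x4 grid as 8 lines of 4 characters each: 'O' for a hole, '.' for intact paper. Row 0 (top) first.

Op 1 fold_left: fold axis v@2; visible region now rows[0,8) x cols[0,2) = 8x2
Op 2 fold_right: fold axis v@1; visible region now rows[0,8) x cols[1,2) = 8x1
Op 3 fold_up: fold axis h@4; visible region now rows[0,4) x cols[1,2) = 4x1
Op 4 cut(1, 0): punch at orig (1,1); cuts so far [(1, 1)]; region rows[0,4) x cols[1,2) = 4x1
Unfold 1 (reflect across h@4): 2 holes -> [(1, 1), (6, 1)]
Unfold 2 (reflect across v@1): 4 holes -> [(1, 0), (1, 1), (6, 0), (6, 1)]
Unfold 3 (reflect across v@2): 8 holes -> [(1, 0), (1, 1), (1, 2), (1, 3), (6, 0), (6, 1), (6, 2), (6, 3)]

Answer: ....
OOOO
....
....
....
....
OOOO
....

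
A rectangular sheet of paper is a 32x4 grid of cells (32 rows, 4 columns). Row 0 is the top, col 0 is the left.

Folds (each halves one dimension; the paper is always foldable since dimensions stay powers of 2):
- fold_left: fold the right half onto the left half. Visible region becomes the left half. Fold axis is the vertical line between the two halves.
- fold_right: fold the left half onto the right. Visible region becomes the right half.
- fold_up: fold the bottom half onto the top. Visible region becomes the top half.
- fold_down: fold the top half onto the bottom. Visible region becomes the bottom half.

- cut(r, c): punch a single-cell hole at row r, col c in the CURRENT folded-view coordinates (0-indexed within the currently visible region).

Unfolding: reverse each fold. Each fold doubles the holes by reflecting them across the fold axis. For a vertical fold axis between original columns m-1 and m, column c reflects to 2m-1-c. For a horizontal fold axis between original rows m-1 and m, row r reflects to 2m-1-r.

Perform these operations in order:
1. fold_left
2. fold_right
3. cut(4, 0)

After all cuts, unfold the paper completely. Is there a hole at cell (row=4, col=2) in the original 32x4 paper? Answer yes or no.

Answer: yes

Derivation:
Op 1 fold_left: fold axis v@2; visible region now rows[0,32) x cols[0,2) = 32x2
Op 2 fold_right: fold axis v@1; visible region now rows[0,32) x cols[1,2) = 32x1
Op 3 cut(4, 0): punch at orig (4,1); cuts so far [(4, 1)]; region rows[0,32) x cols[1,2) = 32x1
Unfold 1 (reflect across v@1): 2 holes -> [(4, 0), (4, 1)]
Unfold 2 (reflect across v@2): 4 holes -> [(4, 0), (4, 1), (4, 2), (4, 3)]
Holes: [(4, 0), (4, 1), (4, 2), (4, 3)]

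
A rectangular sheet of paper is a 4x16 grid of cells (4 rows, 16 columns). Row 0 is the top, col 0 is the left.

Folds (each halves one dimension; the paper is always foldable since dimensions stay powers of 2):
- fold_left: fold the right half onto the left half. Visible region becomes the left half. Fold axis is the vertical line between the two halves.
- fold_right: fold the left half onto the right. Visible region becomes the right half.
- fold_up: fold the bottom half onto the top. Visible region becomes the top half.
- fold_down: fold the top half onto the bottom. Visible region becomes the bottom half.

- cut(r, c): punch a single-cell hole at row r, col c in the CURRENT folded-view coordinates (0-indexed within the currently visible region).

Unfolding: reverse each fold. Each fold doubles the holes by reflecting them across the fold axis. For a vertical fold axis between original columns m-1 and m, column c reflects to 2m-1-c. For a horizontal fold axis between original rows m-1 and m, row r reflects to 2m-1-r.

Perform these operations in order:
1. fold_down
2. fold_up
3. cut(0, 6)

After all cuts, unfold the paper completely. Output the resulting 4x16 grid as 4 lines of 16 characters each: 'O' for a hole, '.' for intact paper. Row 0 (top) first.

Answer: ......O.........
......O.........
......O.........
......O.........

Derivation:
Op 1 fold_down: fold axis h@2; visible region now rows[2,4) x cols[0,16) = 2x16
Op 2 fold_up: fold axis h@3; visible region now rows[2,3) x cols[0,16) = 1x16
Op 3 cut(0, 6): punch at orig (2,6); cuts so far [(2, 6)]; region rows[2,3) x cols[0,16) = 1x16
Unfold 1 (reflect across h@3): 2 holes -> [(2, 6), (3, 6)]
Unfold 2 (reflect across h@2): 4 holes -> [(0, 6), (1, 6), (2, 6), (3, 6)]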